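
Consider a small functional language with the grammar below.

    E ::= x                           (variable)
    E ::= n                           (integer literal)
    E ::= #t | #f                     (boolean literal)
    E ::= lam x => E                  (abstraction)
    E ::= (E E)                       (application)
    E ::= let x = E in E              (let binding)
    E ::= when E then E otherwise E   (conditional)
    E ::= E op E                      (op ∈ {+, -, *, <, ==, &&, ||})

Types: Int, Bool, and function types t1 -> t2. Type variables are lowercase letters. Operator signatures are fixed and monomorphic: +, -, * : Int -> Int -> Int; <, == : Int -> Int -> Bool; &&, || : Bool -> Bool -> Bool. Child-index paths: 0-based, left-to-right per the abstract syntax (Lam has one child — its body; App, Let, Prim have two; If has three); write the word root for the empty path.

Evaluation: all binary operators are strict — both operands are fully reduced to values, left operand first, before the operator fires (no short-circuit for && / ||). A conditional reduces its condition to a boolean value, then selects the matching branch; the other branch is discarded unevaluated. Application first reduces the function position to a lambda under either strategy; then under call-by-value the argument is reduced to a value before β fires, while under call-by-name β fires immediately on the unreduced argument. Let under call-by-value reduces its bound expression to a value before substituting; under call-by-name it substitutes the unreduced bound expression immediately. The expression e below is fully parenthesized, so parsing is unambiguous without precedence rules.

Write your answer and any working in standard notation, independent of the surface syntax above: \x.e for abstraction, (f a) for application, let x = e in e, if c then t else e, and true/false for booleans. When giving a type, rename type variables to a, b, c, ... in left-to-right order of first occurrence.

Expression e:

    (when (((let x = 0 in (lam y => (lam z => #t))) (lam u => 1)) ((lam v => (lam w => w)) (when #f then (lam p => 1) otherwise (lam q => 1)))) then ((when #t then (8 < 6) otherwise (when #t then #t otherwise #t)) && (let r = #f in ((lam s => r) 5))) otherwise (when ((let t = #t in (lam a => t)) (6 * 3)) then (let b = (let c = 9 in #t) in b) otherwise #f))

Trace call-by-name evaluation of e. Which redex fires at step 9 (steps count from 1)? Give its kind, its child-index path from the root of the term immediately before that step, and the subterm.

Trace:
step 0: (if (((let x = 0 in (\y.(\z.true))) (\u.1)) ((\v.(\w.w)) (if false then (\p.1) else (\q.1)))) then ((if true then (8 < 6) else (if true then true else true)) && (let r = false in ((\s.r) 5))) else (if ((let t = true in (\a.t)) (6 * 3)) then (let b = (let c = 9 in true) in b) else false))
step 1: [let@0.0.0] (if (((\y.(\z.true)) (\u.1)) ((\v.(\w.w)) (if false then (\p.1) else (\q.1)))) then ((if true then (8 < 6) else (if true then true else true)) && (let r = false in ((\s.r) 5))) else (if ((let t = true in (\a.t)) (6 * 3)) then (let b = (let c = 9 in true) in b) else false))
step 2: [beta@0.0] (if ((\z.true) ((\v.(\w.w)) (if false then (\p.1) else (\q.1)))) then ((if true then (8 < 6) else (if true then true else true)) && (let r = false in ((\s.r) 5))) else (if ((let t = true in (\a.t)) (6 * 3)) then (let b = (let c = 9 in true) in b) else false))
step 3: [beta@0] (if true then ((if true then (8 < 6) else (if true then true else true)) && (let r = false in ((\s.r) 5))) else (if ((let t = true in (\a.t)) (6 * 3)) then (let b = (let c = 9 in true) in b) else false))
step 4: [if@root] ((if true then (8 < 6) else (if true then true else true)) && (let r = false in ((\s.r) 5)))
step 5: [if@0] ((8 < 6) && (let r = false in ((\s.r) 5)))
step 6: [delta@0] (false && (let r = false in ((\s.r) 5)))
step 7: [let@1] (false && ((\s.false) 5))
step 8: [beta@1] (false && false)
step 9: [delta@root] false

Answer: delta at root : (false && false)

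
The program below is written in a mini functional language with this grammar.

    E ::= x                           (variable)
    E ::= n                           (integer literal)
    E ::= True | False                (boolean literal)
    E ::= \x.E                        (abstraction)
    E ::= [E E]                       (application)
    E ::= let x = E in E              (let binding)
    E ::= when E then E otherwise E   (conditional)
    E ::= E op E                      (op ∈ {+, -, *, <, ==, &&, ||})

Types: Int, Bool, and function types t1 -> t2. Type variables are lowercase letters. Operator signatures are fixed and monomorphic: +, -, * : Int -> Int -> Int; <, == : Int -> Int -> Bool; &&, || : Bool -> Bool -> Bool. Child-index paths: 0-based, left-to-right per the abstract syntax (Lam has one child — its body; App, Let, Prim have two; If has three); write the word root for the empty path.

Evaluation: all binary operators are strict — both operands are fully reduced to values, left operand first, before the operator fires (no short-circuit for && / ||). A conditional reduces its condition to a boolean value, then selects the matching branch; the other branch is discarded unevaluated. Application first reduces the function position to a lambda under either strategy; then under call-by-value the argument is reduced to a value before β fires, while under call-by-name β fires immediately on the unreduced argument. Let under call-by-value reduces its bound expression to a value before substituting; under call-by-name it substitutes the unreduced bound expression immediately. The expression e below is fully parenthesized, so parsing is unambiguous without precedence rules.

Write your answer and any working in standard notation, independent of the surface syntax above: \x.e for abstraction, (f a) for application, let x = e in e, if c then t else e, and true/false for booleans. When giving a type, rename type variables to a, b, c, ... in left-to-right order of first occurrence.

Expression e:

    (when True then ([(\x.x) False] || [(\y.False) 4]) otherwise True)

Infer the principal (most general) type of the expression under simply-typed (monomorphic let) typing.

Answer: Bool

Trace:
  unify Bool ~ Bool
x : a
\x._ : a -> a
  unify a -> a ~ Bool -> b
  unify a ~ Bool
  unify Bool ~ b
_ _ : Bool
  unify Bool ~ Bool
\y._ : c -> Bool
  unify c -> Bool ~ Int -> d
  unify c ~ Int
  unify Bool ~ d
_ _ : Bool
  unify Bool ~ Bool
  unify Bool ~ Bool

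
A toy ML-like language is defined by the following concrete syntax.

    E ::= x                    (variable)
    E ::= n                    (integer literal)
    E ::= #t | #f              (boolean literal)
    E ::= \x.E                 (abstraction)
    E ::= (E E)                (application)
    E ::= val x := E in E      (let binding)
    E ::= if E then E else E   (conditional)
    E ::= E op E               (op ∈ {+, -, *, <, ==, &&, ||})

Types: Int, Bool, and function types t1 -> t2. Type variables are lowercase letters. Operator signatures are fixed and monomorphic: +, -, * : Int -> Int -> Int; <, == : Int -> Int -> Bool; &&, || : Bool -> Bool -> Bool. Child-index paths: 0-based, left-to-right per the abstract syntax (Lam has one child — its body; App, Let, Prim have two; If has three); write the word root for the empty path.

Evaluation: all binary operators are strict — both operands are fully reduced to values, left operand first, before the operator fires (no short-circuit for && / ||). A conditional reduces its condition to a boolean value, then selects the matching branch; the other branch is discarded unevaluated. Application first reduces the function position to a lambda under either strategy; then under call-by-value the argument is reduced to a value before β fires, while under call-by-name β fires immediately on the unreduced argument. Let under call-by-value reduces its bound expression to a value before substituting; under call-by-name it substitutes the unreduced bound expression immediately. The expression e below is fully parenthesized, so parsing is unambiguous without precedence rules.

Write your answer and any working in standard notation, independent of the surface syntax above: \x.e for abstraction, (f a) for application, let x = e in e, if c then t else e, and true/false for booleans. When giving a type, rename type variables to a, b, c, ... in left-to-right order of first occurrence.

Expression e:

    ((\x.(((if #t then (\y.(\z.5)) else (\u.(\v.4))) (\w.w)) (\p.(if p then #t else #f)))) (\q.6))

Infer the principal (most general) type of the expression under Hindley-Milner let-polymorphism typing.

Derivation:
  unify Bool ~ Bool
\z._ : c -> Int
\y._ : b -> c -> Int
\v._ : e -> Int
\u._ : d -> e -> Int
  unify b -> c -> Int ~ d -> e -> Int
  unify b ~ d
  unify c -> Int ~ e -> Int
  unify c ~ e
  unify Int ~ Int
w : f
\w._ : f -> f
  unify d -> e -> Int ~ (f -> f) -> g
  unify d ~ f -> f
  unify e -> Int ~ g
_ _ : e -> Int
p : h
  unify h ~ Bool
  unify Bool ~ Bool
\p._ : Bool -> Bool
  unify e -> Int ~ (Bool -> Bool) -> i
  unify e ~ Bool -> Bool
  unify Int ~ i
_ _ : Int
\x._ : a -> Int
\q._ : j -> Int
  unify a -> Int ~ (j -> Int) -> k
  unify a ~ j -> Int
  unify Int ~ k
_ _ : Int

Answer: Int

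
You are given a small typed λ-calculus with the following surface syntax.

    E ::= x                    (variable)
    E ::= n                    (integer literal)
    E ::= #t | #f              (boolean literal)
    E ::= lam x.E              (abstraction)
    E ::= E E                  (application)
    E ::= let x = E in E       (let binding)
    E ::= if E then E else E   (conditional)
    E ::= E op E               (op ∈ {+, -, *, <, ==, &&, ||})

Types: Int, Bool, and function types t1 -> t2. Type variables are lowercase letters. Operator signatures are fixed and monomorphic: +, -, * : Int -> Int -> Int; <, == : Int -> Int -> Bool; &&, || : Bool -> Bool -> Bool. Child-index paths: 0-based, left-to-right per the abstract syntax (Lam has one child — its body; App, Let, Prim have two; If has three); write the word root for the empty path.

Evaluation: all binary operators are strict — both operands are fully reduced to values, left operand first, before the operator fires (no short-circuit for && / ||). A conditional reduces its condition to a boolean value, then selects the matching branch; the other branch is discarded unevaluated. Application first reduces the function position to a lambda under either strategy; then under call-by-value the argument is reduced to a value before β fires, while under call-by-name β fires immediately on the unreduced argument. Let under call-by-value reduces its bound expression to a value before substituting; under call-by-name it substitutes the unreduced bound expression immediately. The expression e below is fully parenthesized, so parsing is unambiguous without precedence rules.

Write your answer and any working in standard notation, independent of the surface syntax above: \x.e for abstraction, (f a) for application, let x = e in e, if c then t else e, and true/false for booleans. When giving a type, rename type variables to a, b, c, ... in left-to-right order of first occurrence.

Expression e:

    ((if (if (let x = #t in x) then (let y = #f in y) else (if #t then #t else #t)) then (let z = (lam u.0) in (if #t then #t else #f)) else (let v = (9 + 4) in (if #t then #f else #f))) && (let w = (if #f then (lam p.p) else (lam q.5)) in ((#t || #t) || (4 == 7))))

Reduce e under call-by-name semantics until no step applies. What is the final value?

Answer: false

Working:
step 0: ((if (if (let x = true in x) then (let y = false in y) else (if true then true else true)) then (let z = (\u.0) in (if true then true else false)) else (let v = (9 + 4) in (if true then false else false))) && (let w = (if false then (\p.p) else (\q.5)) in ((true || true) || (4 == 7))))
step 1: [let@0.0.0] ((if (if true then (let y = false in y) else (if true then true else true)) then (let z = (\u.0) in (if true then true else false)) else (let v = (9 + 4) in (if true then false else false))) && (let w = (if false then (\p.p) else (\q.5)) in ((true || true) || (4 == 7))))
step 2: [if@0.0] ((if (let y = false in y) then (let z = (\u.0) in (if true then true else false)) else (let v = (9 + 4) in (if true then false else false))) && (let w = (if false then (\p.p) else (\q.5)) in ((true || true) || (4 == 7))))
step 3: [let@0.0] ((if false then (let z = (\u.0) in (if true then true else false)) else (let v = (9 + 4) in (if true then false else false))) && (let w = (if false then (\p.p) else (\q.5)) in ((true || true) || (4 == 7))))
step 4: [if@0] ((let v = (9 + 4) in (if true then false else false)) && (let w = (if false then (\p.p) else (\q.5)) in ((true || true) || (4 == 7))))
step 5: [let@0] ((if true then false else false) && (let w = (if false then (\p.p) else (\q.5)) in ((true || true) || (4 == 7))))
step 6: [if@0] (false && (let w = (if false then (\p.p) else (\q.5)) in ((true || true) || (4 == 7))))
step 7: [let@1] (false && ((true || true) || (4 == 7)))
step 8: [delta@1.0] (false && (true || (4 == 7)))
step 9: [delta@1.1] (false && (true || false))
step 10: [delta@1] (false && true)
step 11: [delta@root] false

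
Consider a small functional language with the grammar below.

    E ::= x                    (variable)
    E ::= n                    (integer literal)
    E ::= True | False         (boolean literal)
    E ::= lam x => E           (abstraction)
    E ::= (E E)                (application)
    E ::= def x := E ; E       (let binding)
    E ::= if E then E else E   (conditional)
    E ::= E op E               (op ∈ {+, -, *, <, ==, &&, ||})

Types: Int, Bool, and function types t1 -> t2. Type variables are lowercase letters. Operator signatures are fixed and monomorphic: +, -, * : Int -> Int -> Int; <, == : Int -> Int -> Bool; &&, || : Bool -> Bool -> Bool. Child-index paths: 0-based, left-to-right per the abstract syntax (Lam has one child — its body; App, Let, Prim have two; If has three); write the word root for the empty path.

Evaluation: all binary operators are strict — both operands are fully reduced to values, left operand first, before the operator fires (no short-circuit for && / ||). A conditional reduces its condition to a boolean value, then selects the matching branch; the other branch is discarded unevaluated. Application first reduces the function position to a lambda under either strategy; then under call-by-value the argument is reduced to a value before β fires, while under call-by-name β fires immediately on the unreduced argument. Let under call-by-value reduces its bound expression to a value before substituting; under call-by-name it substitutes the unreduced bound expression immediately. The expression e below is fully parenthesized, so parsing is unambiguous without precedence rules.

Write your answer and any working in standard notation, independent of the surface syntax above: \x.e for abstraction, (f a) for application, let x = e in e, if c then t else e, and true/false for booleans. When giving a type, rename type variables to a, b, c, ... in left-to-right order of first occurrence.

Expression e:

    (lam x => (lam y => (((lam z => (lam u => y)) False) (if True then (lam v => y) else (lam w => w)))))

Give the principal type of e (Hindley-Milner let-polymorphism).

Derivation:
y : b
\u._ : d -> b
\z._ : c -> d -> b
  unify c -> d -> b ~ Bool -> e
  unify c ~ Bool
  unify d -> b ~ e
_ _ : d -> b
  unify Bool ~ Bool
y : b
\v._ : f -> b
w : g
\w._ : g -> g
  unify f -> b ~ g -> g
  unify f ~ g
  unify b ~ g
  unify d -> g ~ (g -> g) -> h
  unify d ~ g -> g
  unify g ~ h
_ _ : h
\y._ : h -> h
\x._ : a -> h -> h

Answer: a -> b -> b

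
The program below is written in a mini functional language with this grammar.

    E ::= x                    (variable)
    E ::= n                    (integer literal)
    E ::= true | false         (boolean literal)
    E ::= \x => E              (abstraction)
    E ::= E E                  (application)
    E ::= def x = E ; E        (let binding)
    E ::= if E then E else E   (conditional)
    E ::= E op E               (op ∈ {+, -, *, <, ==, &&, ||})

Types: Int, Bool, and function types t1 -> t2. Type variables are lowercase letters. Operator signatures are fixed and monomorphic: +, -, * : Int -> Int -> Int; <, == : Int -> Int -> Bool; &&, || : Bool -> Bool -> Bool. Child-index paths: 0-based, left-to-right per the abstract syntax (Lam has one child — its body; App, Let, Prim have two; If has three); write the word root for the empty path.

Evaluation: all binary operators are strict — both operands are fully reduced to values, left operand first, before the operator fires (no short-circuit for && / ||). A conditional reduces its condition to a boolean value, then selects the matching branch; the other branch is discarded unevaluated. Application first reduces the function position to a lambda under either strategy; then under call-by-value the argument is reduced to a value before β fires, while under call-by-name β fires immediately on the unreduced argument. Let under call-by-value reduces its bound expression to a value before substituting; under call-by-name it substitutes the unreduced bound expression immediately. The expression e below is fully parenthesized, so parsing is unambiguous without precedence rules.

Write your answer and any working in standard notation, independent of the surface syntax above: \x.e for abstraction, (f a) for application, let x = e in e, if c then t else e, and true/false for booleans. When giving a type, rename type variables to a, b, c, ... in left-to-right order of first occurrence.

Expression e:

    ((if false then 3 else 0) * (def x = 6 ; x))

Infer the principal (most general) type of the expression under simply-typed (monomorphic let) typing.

Working:
  unify Bool ~ Bool
  unify Int ~ Int
  unify Int ~ Int
let x : Int
x : Int
  unify Int ~ Int

Answer: Int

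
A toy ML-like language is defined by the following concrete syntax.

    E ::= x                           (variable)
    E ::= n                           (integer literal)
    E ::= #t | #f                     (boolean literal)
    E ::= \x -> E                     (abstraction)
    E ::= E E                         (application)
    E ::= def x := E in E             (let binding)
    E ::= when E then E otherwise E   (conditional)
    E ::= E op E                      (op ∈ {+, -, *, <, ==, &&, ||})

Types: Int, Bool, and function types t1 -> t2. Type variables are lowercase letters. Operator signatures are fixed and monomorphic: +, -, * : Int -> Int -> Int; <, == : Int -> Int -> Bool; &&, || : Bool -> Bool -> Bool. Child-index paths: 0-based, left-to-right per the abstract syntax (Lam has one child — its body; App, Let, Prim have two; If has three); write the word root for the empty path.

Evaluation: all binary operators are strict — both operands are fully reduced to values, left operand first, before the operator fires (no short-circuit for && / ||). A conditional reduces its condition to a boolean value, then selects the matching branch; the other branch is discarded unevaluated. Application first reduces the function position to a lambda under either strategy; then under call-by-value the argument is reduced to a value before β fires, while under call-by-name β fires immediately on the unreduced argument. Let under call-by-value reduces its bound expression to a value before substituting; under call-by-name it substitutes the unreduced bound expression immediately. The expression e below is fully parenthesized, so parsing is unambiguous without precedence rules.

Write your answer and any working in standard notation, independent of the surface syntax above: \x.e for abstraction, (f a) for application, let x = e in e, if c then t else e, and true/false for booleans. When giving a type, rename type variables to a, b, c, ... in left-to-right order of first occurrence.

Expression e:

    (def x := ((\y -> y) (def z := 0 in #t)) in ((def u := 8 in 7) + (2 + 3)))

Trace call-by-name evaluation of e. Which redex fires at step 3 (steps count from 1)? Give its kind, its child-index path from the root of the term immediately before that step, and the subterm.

Answer: delta at 1 : (2 + 3)

Trace:
step 0: (let x = ((\y.y) (let z = 0 in true)) in ((let u = 8 in 7) + (2 + 3)))
step 1: [let@root] ((let u = 8 in 7) + (2 + 3))
step 2: [let@0] (7 + (2 + 3))
step 3: [delta@1] (7 + 5)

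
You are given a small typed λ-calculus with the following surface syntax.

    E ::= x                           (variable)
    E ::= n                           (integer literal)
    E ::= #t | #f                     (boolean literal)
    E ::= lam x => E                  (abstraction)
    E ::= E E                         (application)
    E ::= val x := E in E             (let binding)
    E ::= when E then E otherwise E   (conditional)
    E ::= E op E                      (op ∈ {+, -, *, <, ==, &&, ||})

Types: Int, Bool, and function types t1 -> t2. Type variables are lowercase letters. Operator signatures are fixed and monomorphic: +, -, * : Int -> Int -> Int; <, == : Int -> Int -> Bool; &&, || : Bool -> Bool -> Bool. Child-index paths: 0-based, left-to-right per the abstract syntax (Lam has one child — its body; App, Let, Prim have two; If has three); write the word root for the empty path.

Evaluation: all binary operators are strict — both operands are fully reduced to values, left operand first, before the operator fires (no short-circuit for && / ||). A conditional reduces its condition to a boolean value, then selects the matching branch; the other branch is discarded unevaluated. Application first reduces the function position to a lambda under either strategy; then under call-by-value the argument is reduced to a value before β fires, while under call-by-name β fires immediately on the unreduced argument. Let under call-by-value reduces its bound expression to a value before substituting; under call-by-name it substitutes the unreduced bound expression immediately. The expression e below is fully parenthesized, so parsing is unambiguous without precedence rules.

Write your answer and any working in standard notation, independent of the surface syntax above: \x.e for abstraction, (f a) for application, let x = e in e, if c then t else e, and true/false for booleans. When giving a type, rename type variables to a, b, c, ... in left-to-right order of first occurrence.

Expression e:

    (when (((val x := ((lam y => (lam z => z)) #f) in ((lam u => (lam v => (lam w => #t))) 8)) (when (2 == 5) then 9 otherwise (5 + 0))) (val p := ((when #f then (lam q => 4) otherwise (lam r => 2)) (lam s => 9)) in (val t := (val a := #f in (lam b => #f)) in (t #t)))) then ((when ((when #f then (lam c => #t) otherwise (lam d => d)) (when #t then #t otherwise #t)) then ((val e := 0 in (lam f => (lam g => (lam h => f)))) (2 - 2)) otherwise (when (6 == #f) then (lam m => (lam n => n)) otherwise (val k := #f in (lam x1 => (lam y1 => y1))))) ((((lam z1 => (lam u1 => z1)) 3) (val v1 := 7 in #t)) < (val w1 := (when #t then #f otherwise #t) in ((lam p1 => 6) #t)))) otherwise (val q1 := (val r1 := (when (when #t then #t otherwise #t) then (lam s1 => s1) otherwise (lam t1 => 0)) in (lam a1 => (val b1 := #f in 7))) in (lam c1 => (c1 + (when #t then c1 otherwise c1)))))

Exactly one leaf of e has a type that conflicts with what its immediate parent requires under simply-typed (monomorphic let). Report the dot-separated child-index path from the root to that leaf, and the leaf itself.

Trace:
z : b
\z._ : b -> b
\y._ : a -> b -> b
  unify a -> b -> b ~ Bool -> c
  unify a ~ Bool
  unify b -> b ~ c
_ _ : b -> b
let x : b -> b
\w._ : f -> Bool
\v._ : e -> f -> Bool
\u._ : d -> e -> f -> Bool
  unify d -> e -> f -> Bool ~ Int -> g
  unify d ~ Int
  unify e -> f -> Bool ~ g
_ _ : e -> f -> Bool
  unify Int ~ Int
  unify Int ~ Int
  unify Bool ~ Bool
  unify Int ~ Int
  unify Int ~ Int
  unify Int ~ Int
  unify e -> f -> Bool ~ Int -> h
  unify e ~ Int
  unify f -> Bool ~ h
_ _ : f -> Bool
  unify Bool ~ Bool
\q._ : i -> Int
\r._ : j -> Int
  unify i -> Int ~ j -> Int
  unify i ~ j
  unify Int ~ Int
\s._ : k -> Int
  unify j -> Int ~ (k -> Int) -> l
  unify j ~ k -> Int
  unify Int ~ l
_ _ : Int
let p : Int
let a : Bool
\b._ : m -> Bool
let t : m -> Bool
t : m -> Bool
  unify m -> Bool ~ Bool -> n
  unify m ~ Bool
  unify Bool ~ n
_ _ : Bool
  unify f -> Bool ~ Bool -> o
  unify f ~ Bool
  unify Bool ~ o
_ _ : Bool
  unify Bool ~ Bool
  unify Bool ~ Bool
\c._ : p -> Bool
d : q
\d._ : q -> q
  unify p -> Bool ~ q -> q
  unify p ~ q
  unify Bool ~ q
  unify Bool ~ Bool
  unify Bool ~ Bool
  unify Bool -> Bool ~ Bool -> r
  unify Bool ~ Bool
  unify Bool ~ r
_ _ : Bool
  unify Bool ~ Bool
let e : Int
f : s
\h._ : u -> s
\g._ : t -> u -> s
\f._ : s -> t -> u -> s
  unify Int ~ Int
  unify Int ~ Int
  unify s -> t -> u -> s ~ Int -> v
  unify s ~ Int
  unify t -> u -> Int ~ v
_ _ : t -> u -> Int
  unify Int ~ Int
  unify Bool ~ Int
  FAIL: mismatch Bool ~ Int

Answer: 1.0.2.0.1 : false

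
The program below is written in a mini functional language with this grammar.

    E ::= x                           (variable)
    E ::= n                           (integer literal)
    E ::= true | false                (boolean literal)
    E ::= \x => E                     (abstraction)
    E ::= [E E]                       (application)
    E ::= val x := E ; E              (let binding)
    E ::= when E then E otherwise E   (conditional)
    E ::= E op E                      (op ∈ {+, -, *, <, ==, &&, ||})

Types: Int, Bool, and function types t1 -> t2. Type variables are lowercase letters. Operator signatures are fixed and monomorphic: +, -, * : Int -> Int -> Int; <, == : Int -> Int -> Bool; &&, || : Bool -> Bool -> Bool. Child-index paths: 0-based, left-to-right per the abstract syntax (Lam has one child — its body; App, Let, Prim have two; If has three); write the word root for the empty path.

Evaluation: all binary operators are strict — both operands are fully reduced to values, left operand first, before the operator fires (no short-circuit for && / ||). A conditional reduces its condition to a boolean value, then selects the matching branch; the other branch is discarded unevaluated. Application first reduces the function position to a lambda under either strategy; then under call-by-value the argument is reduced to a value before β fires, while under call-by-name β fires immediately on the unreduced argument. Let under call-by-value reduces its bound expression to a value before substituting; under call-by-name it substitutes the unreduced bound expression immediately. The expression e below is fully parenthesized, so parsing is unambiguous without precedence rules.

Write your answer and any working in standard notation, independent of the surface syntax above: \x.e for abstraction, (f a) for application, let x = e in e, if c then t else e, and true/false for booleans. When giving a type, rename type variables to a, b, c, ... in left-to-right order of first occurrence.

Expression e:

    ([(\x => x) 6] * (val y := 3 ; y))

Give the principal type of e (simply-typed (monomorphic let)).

Answer: Int

Working:
x : a
\x._ : a -> a
  unify a -> a ~ Int -> b
  unify a ~ Int
  unify Int ~ b
_ _ : Int
  unify Int ~ Int
let y : Int
y : Int
  unify Int ~ Int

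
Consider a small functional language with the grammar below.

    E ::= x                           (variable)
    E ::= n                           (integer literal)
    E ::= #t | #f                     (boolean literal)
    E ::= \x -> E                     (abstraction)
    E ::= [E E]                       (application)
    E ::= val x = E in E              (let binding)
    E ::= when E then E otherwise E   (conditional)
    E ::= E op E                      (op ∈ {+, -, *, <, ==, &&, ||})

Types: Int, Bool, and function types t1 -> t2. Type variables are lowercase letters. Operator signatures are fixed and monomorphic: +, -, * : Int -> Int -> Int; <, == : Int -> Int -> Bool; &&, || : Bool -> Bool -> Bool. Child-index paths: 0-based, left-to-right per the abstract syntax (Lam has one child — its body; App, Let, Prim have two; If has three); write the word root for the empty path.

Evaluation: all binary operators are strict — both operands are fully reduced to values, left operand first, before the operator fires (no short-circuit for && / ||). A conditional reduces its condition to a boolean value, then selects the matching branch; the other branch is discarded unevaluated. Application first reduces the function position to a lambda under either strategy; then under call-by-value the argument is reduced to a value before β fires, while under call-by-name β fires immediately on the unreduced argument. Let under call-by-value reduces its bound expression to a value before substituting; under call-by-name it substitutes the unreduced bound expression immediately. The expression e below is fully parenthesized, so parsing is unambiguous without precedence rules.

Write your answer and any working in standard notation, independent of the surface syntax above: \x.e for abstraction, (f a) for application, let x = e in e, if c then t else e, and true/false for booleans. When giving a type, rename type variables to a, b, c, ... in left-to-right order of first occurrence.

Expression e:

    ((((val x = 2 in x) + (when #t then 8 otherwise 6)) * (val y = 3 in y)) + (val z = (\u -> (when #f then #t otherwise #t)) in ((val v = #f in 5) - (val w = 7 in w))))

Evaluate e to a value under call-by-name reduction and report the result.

Answer: 28

Working:
step 0: ((((let x = 2 in x) + (if true then 8 else 6)) * (let y = 3 in y)) + (let z = (\u.(if false then true else true)) in ((let v = false in 5) - (let w = 7 in w))))
step 1: [let@0.0.0] (((2 + (if true then 8 else 6)) * (let y = 3 in y)) + (let z = (\u.(if false then true else true)) in ((let v = false in 5) - (let w = 7 in w))))
step 2: [if@0.0.1] (((2 + 8) * (let y = 3 in y)) + (let z = (\u.(if false then true else true)) in ((let v = false in 5) - (let w = 7 in w))))
step 3: [delta@0.0] ((10 * (let y = 3 in y)) + (let z = (\u.(if false then true else true)) in ((let v = false in 5) - (let w = 7 in w))))
step 4: [let@0.1] ((10 * 3) + (let z = (\u.(if false then true else true)) in ((let v = false in 5) - (let w = 7 in w))))
step 5: [delta@0] (30 + (let z = (\u.(if false then true else true)) in ((let v = false in 5) - (let w = 7 in w))))
step 6: [let@1] (30 + ((let v = false in 5) - (let w = 7 in w)))
step 7: [let@1.0] (30 + (5 - (let w = 7 in w)))
step 8: [let@1.1] (30 + (5 - 7))
step 9: [delta@1] (30 + -2)
step 10: [delta@root] 28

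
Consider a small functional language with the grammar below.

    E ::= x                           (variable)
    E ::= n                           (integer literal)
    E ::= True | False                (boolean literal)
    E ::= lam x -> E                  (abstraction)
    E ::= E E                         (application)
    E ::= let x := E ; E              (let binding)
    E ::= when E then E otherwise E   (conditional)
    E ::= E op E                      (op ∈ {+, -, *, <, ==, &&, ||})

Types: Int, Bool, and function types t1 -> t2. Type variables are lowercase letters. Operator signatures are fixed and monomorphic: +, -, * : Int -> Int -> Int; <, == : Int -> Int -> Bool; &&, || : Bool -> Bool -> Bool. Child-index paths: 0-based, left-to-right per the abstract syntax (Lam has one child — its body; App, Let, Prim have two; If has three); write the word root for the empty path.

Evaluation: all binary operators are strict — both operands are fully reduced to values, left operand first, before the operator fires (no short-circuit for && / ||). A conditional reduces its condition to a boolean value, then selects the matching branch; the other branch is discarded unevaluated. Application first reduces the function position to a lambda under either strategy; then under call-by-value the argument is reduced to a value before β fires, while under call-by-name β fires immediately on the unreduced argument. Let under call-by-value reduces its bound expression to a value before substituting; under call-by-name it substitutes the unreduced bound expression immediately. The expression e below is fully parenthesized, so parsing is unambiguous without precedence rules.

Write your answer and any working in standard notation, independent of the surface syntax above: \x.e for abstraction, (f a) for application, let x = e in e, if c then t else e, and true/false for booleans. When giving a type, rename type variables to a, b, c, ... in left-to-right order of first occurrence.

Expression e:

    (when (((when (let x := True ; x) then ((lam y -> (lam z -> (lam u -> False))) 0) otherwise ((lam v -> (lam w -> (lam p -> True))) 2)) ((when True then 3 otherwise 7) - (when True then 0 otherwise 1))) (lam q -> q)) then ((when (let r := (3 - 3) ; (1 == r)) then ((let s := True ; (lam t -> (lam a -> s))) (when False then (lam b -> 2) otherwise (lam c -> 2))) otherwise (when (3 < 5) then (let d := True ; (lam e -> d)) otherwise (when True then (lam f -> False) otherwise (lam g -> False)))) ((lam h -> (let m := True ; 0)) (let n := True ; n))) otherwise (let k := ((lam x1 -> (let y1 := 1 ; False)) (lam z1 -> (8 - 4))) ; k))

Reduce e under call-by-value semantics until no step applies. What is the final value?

Working:
step 0: (if (((if (let x = true in x) then ((\y.(\z.(\u.false))) 0) else ((\v.(\w.(\p.true))) 2)) ((if true then 3 else 7) - (if true then 0 else 1))) (\q.q)) then ((if (let r = (3 - 3) in (1 == r)) then ((let s = true in (\t.(\a.s))) (if false then (\b.2) else (\c.2))) else (if (3 < 5) then (let d = true in (\e.d)) else (if true then (\f.false) else (\g.false)))) ((\h.(let m = true in 0)) (let n = true in n))) else (let k = ((\x1.(let y1 = 1 in false)) (\z1.(8 - 4))) in k))
step 1: [let@0.0.0.0] (if (((if true then ((\y.(\z.(\u.false))) 0) else ((\v.(\w.(\p.true))) 2)) ((if true then 3 else 7) - (if true then 0 else 1))) (\q.q)) then ((if (let r = (3 - 3) in (1 == r)) then ((let s = true in (\t.(\a.s))) (if false then (\b.2) else (\c.2))) else (if (3 < 5) then (let d = true in (\e.d)) else (if true then (\f.false) else (\g.false)))) ((\h.(let m = true in 0)) (let n = true in n))) else (let k = ((\x1.(let y1 = 1 in false)) (\z1.(8 - 4))) in k))
step 2: [if@0.0.0] (if ((((\y.(\z.(\u.false))) 0) ((if true then 3 else 7) - (if true then 0 else 1))) (\q.q)) then ((if (let r = (3 - 3) in (1 == r)) then ((let s = true in (\t.(\a.s))) (if false then (\b.2) else (\c.2))) else (if (3 < 5) then (let d = true in (\e.d)) else (if true then (\f.false) else (\g.false)))) ((\h.(let m = true in 0)) (let n = true in n))) else (let k = ((\x1.(let y1 = 1 in false)) (\z1.(8 - 4))) in k))
step 3: [beta@0.0.0] (if (((\z.(\u.false)) ((if true then 3 else 7) - (if true then 0 else 1))) (\q.q)) then ((if (let r = (3 - 3) in (1 == r)) then ((let s = true in (\t.(\a.s))) (if false then (\b.2) else (\c.2))) else (if (3 < 5) then (let d = true in (\e.d)) else (if true then (\f.false) else (\g.false)))) ((\h.(let m = true in 0)) (let n = true in n))) else (let k = ((\x1.(let y1 = 1 in false)) (\z1.(8 - 4))) in k))
step 4: [if@0.0.1.0] (if (((\z.(\u.false)) (3 - (if true then 0 else 1))) (\q.q)) then ((if (let r = (3 - 3) in (1 == r)) then ((let s = true in (\t.(\a.s))) (if false then (\b.2) else (\c.2))) else (if (3 < 5) then (let d = true in (\e.d)) else (if true then (\f.false) else (\g.false)))) ((\h.(let m = true in 0)) (let n = true in n))) else (let k = ((\x1.(let y1 = 1 in false)) (\z1.(8 - 4))) in k))
step 5: [if@0.0.1.1] (if (((\z.(\u.false)) (3 - 0)) (\q.q)) then ((if (let r = (3 - 3) in (1 == r)) then ((let s = true in (\t.(\a.s))) (if false then (\b.2) else (\c.2))) else (if (3 < 5) then (let d = true in (\e.d)) else (if true then (\f.false) else (\g.false)))) ((\h.(let m = true in 0)) (let n = true in n))) else (let k = ((\x1.(let y1 = 1 in false)) (\z1.(8 - 4))) in k))
step 6: [delta@0.0.1] (if (((\z.(\u.false)) 3) (\q.q)) then ((if (let r = (3 - 3) in (1 == r)) then ((let s = true in (\t.(\a.s))) (if false then (\b.2) else (\c.2))) else (if (3 < 5) then (let d = true in (\e.d)) else (if true then (\f.false) else (\g.false)))) ((\h.(let m = true in 0)) (let n = true in n))) else (let k = ((\x1.(let y1 = 1 in false)) (\z1.(8 - 4))) in k))
step 7: [beta@0.0] (if ((\u.false) (\q.q)) then ((if (let r = (3 - 3) in (1 == r)) then ((let s = true in (\t.(\a.s))) (if false then (\b.2) else (\c.2))) else (if (3 < 5) then (let d = true in (\e.d)) else (if true then (\f.false) else (\g.false)))) ((\h.(let m = true in 0)) (let n = true in n))) else (let k = ((\x1.(let y1 = 1 in false)) (\z1.(8 - 4))) in k))
step 8: [beta@0] (if false then ((if (let r = (3 - 3) in (1 == r)) then ((let s = true in (\t.(\a.s))) (if false then (\b.2) else (\c.2))) else (if (3 < 5) then (let d = true in (\e.d)) else (if true then (\f.false) else (\g.false)))) ((\h.(let m = true in 0)) (let n = true in n))) else (let k = ((\x1.(let y1 = 1 in false)) (\z1.(8 - 4))) in k))
step 9: [if@root] (let k = ((\x1.(let y1 = 1 in false)) (\z1.(8 - 4))) in k)
step 10: [beta@0] (let k = (let y1 = 1 in false) in k)
step 11: [let@0] (let k = false in k)
step 12: [let@root] false

Answer: false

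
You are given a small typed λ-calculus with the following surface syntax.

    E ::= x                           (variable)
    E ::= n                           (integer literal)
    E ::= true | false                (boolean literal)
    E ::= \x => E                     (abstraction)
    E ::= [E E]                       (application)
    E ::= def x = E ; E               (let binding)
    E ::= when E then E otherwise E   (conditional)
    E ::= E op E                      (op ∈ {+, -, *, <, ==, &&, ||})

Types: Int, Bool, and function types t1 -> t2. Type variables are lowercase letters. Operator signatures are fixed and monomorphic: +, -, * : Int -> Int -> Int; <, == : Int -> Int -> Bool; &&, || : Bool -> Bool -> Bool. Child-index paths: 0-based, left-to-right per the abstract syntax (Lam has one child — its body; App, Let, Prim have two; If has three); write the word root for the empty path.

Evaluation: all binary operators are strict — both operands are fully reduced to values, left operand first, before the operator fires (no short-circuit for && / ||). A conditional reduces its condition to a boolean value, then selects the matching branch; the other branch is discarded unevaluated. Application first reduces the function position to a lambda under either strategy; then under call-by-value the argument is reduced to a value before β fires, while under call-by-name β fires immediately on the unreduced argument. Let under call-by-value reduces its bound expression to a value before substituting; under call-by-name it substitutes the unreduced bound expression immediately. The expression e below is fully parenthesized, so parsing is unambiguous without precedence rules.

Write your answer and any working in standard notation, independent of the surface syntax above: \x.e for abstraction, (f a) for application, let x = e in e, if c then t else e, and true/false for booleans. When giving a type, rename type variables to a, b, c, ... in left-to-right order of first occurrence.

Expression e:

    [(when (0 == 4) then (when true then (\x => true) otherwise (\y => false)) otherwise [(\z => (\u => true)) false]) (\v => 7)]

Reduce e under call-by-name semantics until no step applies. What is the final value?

Answer: true

Trace:
step 0: ((if (0 == 4) then (if true then (\x.true) else (\y.false)) else ((\z.(\u.true)) false)) (\v.7))
step 1: [delta@0.0] ((if false then (if true then (\x.true) else (\y.false)) else ((\z.(\u.true)) false)) (\v.7))
step 2: [if@0] (((\z.(\u.true)) false) (\v.7))
step 3: [beta@0] ((\u.true) (\v.7))
step 4: [beta@root] true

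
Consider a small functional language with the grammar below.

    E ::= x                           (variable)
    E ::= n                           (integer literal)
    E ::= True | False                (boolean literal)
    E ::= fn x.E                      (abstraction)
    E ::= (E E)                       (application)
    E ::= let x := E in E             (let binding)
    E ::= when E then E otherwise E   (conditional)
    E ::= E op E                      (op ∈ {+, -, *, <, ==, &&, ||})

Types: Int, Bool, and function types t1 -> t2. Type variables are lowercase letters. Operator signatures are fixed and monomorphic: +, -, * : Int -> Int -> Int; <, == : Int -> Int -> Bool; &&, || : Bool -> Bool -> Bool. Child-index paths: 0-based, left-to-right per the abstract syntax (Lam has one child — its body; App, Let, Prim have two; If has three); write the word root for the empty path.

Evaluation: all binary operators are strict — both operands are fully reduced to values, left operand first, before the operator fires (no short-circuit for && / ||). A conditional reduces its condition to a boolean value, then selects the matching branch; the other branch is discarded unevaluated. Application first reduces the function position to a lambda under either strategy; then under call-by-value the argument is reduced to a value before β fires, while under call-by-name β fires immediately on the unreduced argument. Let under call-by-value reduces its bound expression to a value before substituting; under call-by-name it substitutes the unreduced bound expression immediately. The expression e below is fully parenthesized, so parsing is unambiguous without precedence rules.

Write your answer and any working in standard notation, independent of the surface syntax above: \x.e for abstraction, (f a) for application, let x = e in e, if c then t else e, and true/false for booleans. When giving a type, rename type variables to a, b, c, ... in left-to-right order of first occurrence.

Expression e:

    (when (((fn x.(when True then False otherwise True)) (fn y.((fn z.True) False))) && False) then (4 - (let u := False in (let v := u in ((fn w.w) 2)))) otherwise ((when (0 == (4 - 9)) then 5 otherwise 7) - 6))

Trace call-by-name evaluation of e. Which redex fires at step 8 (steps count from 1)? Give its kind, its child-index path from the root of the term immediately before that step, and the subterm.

Answer: delta at root : (7 - 6)

Trace:
step 0: (if (((\x.(if true then false else true)) (\y.((\z.true) false))) && false) then (4 - (let u = false in (let v = u in ((\w.w) 2)))) else ((if (0 == (4 - 9)) then 5 else 7) - 6))
step 1: [beta@0.0] (if ((if true then false else true) && false) then (4 - (let u = false in (let v = u in ((\w.w) 2)))) else ((if (0 == (4 - 9)) then 5 else 7) - 6))
step 2: [if@0.0] (if (false && false) then (4 - (let u = false in (let v = u in ((\w.w) 2)))) else ((if (0 == (4 - 9)) then 5 else 7) - 6))
step 3: [delta@0] (if false then (4 - (let u = false in (let v = u in ((\w.w) 2)))) else ((if (0 == (4 - 9)) then 5 else 7) - 6))
step 4: [if@root] ((if (0 == (4 - 9)) then 5 else 7) - 6)
step 5: [delta@0.0.1] ((if (0 == -5) then 5 else 7) - 6)
step 6: [delta@0.0] ((if false then 5 else 7) - 6)
step 7: [if@0] (7 - 6)
step 8: [delta@root] 1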